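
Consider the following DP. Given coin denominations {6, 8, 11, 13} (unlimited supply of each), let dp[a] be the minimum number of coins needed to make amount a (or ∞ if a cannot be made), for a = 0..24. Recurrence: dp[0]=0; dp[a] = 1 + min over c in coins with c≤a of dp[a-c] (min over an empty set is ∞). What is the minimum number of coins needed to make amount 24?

 a  0  1  2  3  4  5  6  7  8  9 10 11 12 13 14 15 16 17 18 19 20 21 22 23 24
dp  0  -  -  -  -  -  1  -  1  -  -  1  2  1  2  -  2  2  3  2  3  2  2  3  2
(- denotes ∞ / unreachable)

2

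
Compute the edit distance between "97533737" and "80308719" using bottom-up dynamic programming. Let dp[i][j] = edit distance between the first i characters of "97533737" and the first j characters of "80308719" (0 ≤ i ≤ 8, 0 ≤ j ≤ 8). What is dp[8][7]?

   ''  8  0  3  0  8  7  1  9
''  0  1  2  3  4  5  6  7  8
 9  1  1  2  3  4  5  6  7  7
 7  2  2  2  3  4  5  5  6  7
 5  3  3  3  3  4  5  6  6  7
 3  4  4  4  3  4  5  6  7  7
 3  5  5  5  4  4  5  6  7  8
 7  6  6  6  5  5  5  5  6  7
 3  7  7  7  6  6  6  6  6  7
 7  8  8  8  7  7  7  6  7  7

7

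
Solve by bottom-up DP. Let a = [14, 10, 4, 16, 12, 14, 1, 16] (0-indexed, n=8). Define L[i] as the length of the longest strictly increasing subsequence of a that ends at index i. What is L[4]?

   i    0    1    2    3    4    5    6    7
a[i]   14   10    4   16   12   14    1   16
L[i]    1    1    1    2    2    3    1    4

2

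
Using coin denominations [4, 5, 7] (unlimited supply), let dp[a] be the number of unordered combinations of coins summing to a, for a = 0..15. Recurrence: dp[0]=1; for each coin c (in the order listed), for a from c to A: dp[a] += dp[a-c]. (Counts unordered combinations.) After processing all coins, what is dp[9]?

1

after  coin     0     1     2     3     4     5     6     7     8     9    10    11    12    13    14    15
          4     1     0     0     0     1     0     0     0     1     0     0     0     1     0     0     0
          5     1     0     0     0     1     1     0     0     1     1     1     0     1     1     1     1
          7     1     0     0     0     1     1     0     1     1     1     1     1     2     1     2     2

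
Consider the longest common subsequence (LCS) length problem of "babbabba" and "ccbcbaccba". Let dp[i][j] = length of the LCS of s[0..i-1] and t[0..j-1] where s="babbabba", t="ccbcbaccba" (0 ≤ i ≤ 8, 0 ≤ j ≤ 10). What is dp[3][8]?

2

   ''  c  c  b  c  b  a  c  c  b  a
''  0  0  0  0  0  0  0  0  0  0  0
 b  0  0  0  1  1  1  1  1  1  1  1
 a  0  0  0  1  1  1  2  2  2  2  2
 b  0  0  0  1  1  2  2  2  2  3  3
 b  0  0  0  1  1  2  2  2  2  3  3
 a  0  0  0  1  1  2  3  3  3  3  4
 b  0  0  0  1  1  2  3  3  3  4  4
 b  0  0  0  1  1  2  3  3  3  4  4
 a  0  0  0  1  1  2  3  3  3  4  5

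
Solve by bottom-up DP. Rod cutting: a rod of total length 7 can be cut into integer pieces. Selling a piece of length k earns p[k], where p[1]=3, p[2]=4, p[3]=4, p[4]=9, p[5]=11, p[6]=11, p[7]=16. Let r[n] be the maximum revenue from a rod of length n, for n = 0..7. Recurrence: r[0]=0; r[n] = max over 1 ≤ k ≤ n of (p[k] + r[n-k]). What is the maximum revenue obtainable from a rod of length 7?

21

   n    0    1    2    3    4    5    6    7
r[n]    0    3    6    9   12   15   18   21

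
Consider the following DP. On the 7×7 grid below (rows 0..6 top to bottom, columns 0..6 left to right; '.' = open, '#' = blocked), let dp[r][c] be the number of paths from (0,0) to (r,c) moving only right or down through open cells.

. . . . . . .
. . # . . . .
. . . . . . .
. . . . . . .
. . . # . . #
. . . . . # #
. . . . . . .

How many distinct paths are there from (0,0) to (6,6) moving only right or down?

78

r\c   0   1   2   3   4   5   6
  0   1   1   1   1   1   1   1
  1   1   2   0   1   2   3   4
  2   1   3   3   4   6   9  13
  3   1   4   7  11  17  26  39
  4   1   5  12   0  17  43   0
  5   1   6  18  18  35   0   0
  6   1   7  25  43  78  78  78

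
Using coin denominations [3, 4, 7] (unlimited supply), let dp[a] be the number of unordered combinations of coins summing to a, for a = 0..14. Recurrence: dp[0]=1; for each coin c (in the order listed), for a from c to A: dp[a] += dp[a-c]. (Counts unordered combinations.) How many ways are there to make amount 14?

after  coin     0     1     2     3     4     5     6     7     8     9    10    11    12    13    14
          3     1     0     0     1     0     0     1     0     0     1     0     0     1     0     0
          4     1     0     0     1     1     0     1     1     1     1     1     1     2     1     1
          7     1     0     0     1     1     0     1     2     1     1     2     2     2     2     3

3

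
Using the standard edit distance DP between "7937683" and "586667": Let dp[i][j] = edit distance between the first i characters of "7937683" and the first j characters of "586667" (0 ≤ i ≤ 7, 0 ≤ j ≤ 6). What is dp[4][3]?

4

   ''  5  8  6  6  6  7
''  0  1  2  3  4  5  6
 7  1  1  2  3  4  5  5
 9  2  2  2  3  4  5  6
 3  3  3  3  3  4  5  6
 7  4  4  4  4  4  5  5
 6  5  5  5  4  4  4  5
 8  6  6  5  5  5  5  5
 3  7  7  6  6  6  6  6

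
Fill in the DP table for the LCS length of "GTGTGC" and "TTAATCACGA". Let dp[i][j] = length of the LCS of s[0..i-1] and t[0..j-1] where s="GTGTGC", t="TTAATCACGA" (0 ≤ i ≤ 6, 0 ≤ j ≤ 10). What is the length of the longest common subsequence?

   ''  T  T  A  A  T  C  A  C  G  A
''  0  0  0  0  0  0  0  0  0  0  0
 G  0  0  0  0  0  0  0  0  0  1  1
 T  0  1  1  1  1  1  1  1  1  1  1
 G  0  1  1  1  1  1  1  1  1  2  2
 T  0  1  2  2  2  2  2  2  2  2  2
 G  0  1  2  2  2  2  2  2  2  3  3
 C  0  1  2  2  2  2  3  3  3  3  3

3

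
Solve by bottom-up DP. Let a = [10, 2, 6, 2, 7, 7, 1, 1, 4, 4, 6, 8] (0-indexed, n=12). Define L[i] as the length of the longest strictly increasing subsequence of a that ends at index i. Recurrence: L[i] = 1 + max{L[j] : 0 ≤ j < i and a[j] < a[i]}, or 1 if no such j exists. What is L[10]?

3

   i    0    1    2    3    4    5    6    7    8    9   10   11
a[i]   10    2    6    2    7    7    1    1    4    4    6    8
L[i]    1    1    2    1    3    3    1    1    2    2    3    4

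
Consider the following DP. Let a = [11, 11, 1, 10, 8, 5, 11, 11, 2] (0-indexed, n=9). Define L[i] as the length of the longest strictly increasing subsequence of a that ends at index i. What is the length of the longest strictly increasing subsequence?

3

   i    0    1    2    3    4    5    6    7    8
a[i]   11   11    1   10    8    5   11   11    2
L[i]    1    1    1    2    2    2    3    3    2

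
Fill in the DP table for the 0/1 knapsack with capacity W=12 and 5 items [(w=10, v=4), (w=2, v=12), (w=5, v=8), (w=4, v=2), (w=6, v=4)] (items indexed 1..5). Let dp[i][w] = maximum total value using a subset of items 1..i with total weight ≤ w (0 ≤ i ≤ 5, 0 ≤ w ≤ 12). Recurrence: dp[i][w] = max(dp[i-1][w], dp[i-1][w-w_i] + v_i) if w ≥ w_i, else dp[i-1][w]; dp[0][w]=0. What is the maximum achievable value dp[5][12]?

i\w   0   1   2   3   4   5   6   7   8   9  10  11  12
  0   0   0   0   0   0   0   0   0   0   0   0   0   0
  1   0   0   0   0   0   0   0   0   0   0   4   4   4
  2   0   0  12  12  12  12  12  12  12  12  12  12  16
  3   0   0  12  12  12  12  12  20  20  20  20  20  20
  4   0   0  12  12  12  12  14  20  20  20  20  22  22
  5   0   0  12  12  12  12  14  20  20  20  20  22  22

22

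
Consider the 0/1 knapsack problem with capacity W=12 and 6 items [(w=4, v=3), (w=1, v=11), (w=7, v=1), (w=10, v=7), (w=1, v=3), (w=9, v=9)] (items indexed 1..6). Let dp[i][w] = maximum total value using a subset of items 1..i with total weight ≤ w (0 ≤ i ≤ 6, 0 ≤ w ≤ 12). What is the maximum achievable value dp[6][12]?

23

i\w   0   1   2   3   4   5   6   7   8   9  10  11  12
  0   0   0   0   0   0   0   0   0   0   0   0   0   0
  1   0   0   0   0   3   3   3   3   3   3   3   3   3
  2   0  11  11  11  11  14  14  14  14  14  14  14  14
  3   0  11  11  11  11  14  14  14  14  14  14  14  15
  4   0  11  11  11  11  14  14  14  14  14  14  18  18
  5   0  11  14  14  14  14  17  17  17  17  17  18  21
  6   0  11  14  14  14  14  17  17  17  17  20  23  23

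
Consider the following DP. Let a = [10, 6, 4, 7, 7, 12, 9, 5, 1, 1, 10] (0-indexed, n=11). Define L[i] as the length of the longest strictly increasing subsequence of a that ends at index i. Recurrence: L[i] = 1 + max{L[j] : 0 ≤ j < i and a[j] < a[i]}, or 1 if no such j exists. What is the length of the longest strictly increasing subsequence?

   i    0    1    2    3    4    5    6    7    8    9   10
a[i]   10    6    4    7    7   12    9    5    1    1   10
L[i]    1    1    1    2    2    3    3    2    1    1    4

4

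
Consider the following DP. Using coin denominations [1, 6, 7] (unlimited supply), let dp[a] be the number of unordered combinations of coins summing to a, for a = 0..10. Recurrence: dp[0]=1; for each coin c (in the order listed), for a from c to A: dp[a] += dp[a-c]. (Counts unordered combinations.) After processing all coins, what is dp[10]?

3

after  coin     0     1     2     3     4     5     6     7     8     9    10
          1     1     1     1     1     1     1     1     1     1     1     1
          6     1     1     1     1     1     1     2     2     2     2     2
          7     1     1     1     1     1     1     2     3     3     3     3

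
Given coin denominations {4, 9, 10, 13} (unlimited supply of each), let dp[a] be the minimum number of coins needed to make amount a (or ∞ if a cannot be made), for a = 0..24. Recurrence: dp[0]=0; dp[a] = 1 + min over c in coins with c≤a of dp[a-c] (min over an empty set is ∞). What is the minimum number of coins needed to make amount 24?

 a  0  1  2  3  4  5  6  7  8  9 10 11 12 13 14 15 16 17 18 19 20 21 22 23 24
dp  0  -  -  -  1  -  -  -  2  1  1  -  3  1  2  -  4  2  2  2  2  3  2  2  3
(- denotes ∞ / unreachable)

3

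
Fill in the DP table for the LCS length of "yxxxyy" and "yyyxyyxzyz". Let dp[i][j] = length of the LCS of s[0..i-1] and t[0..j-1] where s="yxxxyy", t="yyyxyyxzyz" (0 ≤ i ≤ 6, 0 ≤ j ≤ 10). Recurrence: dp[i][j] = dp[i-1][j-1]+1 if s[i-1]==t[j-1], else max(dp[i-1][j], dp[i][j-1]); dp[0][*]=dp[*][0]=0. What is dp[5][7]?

3

   ''  y  y  y  x  y  y  x  z  y  z
''  0  0  0  0  0  0  0  0  0  0  0
 y  0  1  1  1  1  1  1  1  1  1  1
 x  0  1  1  1  2  2  2  2  2  2  2
 x  0  1  1  1  2  2  2  3  3  3  3
 x  0  1  1  1  2  2  2  3  3  3  3
 y  0  1  2  2  2  3  3  3  3  4  4
 y  0  1  2  3  3  3  4  4  4  4  4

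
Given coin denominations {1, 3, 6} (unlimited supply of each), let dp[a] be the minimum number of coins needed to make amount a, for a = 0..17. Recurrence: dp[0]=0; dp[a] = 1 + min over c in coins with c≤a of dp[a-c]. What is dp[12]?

 a  0  1  2  3  4  5  6  7  8  9 10 11 12 13 14 15 16 17
dp  0  1  2  1  2  3  1  2  3  2  3  4  2  3  4  3  4  5

2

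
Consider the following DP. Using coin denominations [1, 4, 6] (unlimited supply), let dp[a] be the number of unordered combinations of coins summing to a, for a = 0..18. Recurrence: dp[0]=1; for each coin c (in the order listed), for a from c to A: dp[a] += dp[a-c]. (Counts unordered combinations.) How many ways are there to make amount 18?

12

after  coin     0     1     2     3     4     5     6     7     8     9    10    11    12    13    14    15    16    17    18
          1     1     1     1     1     1     1     1     1     1     1     1     1     1     1     1     1     1     1     1
          4     1     1     1     1     2     2     2     2     3     3     3     3     4     4     4     4     5     5     5
          6     1     1     1     1     2     2     3     3     4     4     5     5     7     7     8     8    10    10    12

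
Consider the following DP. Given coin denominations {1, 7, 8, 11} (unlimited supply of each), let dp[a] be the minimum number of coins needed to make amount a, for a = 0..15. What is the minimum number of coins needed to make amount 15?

2

 a  0  1  2  3  4  5  6  7  8  9 10 11 12 13 14 15
dp  0  1  2  3  4  5  6  1  1  2  3  1  2  3  2  2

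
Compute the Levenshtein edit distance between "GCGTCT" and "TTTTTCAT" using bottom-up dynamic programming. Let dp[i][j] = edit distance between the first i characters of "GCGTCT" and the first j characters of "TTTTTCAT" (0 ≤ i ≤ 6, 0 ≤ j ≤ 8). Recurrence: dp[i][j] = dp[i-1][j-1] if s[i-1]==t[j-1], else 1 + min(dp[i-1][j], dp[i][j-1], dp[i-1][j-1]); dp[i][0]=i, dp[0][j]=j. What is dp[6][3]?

   ''  T  T  T  T  T  C  A  T
''  0  1  2  3  4  5  6  7  8
 G  1  1  2  3  4  5  6  7  8
 C  2  2  2  3  4  5  5  6  7
 G  3  3  3  3  4  5  6  6  7
 T  4  3  3  3  3  4  5  6  6
 C  5  4  4  4  4  4  4  5  6
 T  6  5  4  4  4  4  5  5  5

4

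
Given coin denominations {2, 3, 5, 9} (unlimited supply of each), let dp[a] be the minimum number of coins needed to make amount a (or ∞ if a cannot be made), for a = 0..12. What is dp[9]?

1

 a  0  1  2  3  4  5  6  7  8  9 10 11 12
dp  0  -  1  1  2  1  2  2  2  1  2  2  2
(- denotes ∞ / unreachable)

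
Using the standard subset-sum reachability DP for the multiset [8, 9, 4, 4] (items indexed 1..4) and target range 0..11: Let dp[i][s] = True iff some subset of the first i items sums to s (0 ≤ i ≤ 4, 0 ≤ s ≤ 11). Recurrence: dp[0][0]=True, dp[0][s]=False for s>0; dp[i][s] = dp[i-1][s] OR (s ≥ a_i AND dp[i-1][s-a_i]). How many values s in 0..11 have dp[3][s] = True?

i\s   0   1   2   3   4   5   6   7   8   9  10  11
  0   T   F   F   F   F   F   F   F   F   F   F   F
  1   T   F   F   F   F   F   F   F   T   F   F   F
  2   T   F   F   F   F   F   F   F   T   T   F   F
  3   T   F   F   F   T   F   F   F   T   T   F   F
  4   T   F   F   F   T   F   F   F   T   T   F   F

4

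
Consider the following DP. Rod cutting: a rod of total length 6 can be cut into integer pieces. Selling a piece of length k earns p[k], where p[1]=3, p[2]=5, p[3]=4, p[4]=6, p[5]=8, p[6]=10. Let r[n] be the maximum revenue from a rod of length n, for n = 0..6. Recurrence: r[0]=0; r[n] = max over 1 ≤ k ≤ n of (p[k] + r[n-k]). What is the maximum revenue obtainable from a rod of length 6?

   n    0    1    2    3    4    5    6
r[n]    0    3    6    9   12   15   18

18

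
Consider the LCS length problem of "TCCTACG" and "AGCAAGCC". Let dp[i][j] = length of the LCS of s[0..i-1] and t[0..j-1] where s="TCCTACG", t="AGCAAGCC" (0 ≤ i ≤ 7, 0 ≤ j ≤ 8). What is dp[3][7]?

   ''  A  G  C  A  A  G  C  C
''  0  0  0  0  0  0  0  0  0
 T  0  0  0  0  0  0  0  0  0
 C  0  0  0  1  1  1  1  1  1
 C  0  0  0  1  1  1  1  2  2
 T  0  0  0  1  1  1  1  2  2
 A  0  1  1  1  2  2  2  2  2
 C  0  1  1  2  2  2  2  3  3
 G  0  1  2  2  2  2  3  3  3

2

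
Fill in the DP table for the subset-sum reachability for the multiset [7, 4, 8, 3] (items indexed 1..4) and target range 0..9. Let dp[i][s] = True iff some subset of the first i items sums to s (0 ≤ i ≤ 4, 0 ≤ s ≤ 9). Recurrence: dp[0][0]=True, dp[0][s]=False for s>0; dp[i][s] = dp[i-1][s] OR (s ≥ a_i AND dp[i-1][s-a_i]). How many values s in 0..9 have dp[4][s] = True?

i\s   0   1   2   3   4   5   6   7   8   9
  0   T   F   F   F   F   F   F   F   F   F
  1   T   F   F   F   F   F   F   T   F   F
  2   T   F   F   F   T   F   F   T   F   F
  3   T   F   F   F   T   F   F   T   T   F
  4   T   F   F   T   T   F   F   T   T   F

5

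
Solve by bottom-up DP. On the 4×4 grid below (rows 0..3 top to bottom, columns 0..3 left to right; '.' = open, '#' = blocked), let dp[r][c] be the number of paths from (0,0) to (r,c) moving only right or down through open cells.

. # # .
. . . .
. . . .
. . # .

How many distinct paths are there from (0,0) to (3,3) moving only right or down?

r\c   0   1   2   3
  0   1   0   0   0
  1   1   1   1   1
  2   1   2   3   4
  3   1   3   0   4

4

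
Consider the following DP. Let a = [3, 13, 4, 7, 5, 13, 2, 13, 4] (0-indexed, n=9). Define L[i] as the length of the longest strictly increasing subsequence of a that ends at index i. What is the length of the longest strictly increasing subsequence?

4

   i    0    1    2    3    4    5    6    7    8
a[i]    3   13    4    7    5   13    2   13    4
L[i]    1    2    2    3    3    4    1    4    2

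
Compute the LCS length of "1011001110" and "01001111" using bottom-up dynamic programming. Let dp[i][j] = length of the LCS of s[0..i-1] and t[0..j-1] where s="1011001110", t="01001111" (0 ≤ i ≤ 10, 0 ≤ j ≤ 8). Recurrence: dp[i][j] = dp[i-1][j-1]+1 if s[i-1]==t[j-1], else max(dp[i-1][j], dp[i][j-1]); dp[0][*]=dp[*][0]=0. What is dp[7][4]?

   ''  0  1  0  0  1  1  1  1
''  0  0  0  0  0  0  0  0  0
 1  0  0  1  1  1  1  1  1  1
 0  0  1  1  2  2  2  2  2  2
 1  0  1  2  2  2  3  3  3  3
 1  0  1  2  2  2  3  4  4  4
 0  0  1  2  3  3  3  4  4  4
 0  0  1  2  3  4  4  4  4  4
 1  0  1  2  3  4  5  5  5  5
 1  0  1  2  3  4  5  6  6  6
 1  0  1  2  3  4  5  6  7  7
 0  0  1  2  3  4  5  6  7  7

4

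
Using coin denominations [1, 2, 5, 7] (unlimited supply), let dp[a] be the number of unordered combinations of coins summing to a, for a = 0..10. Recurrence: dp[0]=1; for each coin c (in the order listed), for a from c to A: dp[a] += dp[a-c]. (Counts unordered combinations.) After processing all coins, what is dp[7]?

7

after  coin     0     1     2     3     4     5     6     7     8     9    10
          1     1     1     1     1     1     1     1     1     1     1     1
          2     1     1     2     2     3     3     4     4     5     5     6
          5     1     1     2     2     3     4     5     6     7     8    10
          7     1     1     2     2     3     4     5     7     8    10    12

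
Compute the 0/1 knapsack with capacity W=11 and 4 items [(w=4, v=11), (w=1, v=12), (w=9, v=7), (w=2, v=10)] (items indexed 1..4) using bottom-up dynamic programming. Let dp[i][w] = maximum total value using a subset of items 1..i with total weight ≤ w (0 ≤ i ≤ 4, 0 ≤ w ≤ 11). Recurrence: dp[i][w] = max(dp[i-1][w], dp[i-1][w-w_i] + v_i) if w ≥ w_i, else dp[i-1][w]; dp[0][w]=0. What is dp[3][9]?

i\w   0   1   2   3   4   5   6   7   8   9  10  11
  0   0   0   0   0   0   0   0   0   0   0   0   0
  1   0   0   0   0  11  11  11  11  11  11  11  11
  2   0  12  12  12  12  23  23  23  23  23  23  23
  3   0  12  12  12  12  23  23  23  23  23  23  23
  4   0  12  12  22  22  23  23  33  33  33  33  33

23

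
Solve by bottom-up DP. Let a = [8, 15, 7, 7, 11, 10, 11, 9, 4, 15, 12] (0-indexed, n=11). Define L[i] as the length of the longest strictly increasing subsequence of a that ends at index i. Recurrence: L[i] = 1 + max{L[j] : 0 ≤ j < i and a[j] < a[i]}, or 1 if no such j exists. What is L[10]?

4

   i    0    1    2    3    4    5    6    7    8    9   10
a[i]    8   15    7    7   11   10   11    9    4   15   12
L[i]    1    2    1    1    2    2    3    2    1    4    4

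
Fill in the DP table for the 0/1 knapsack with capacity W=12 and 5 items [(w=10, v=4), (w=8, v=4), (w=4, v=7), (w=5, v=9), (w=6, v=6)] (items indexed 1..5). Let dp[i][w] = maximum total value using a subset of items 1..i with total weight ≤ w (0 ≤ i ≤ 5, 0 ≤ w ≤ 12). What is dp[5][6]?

i\w   0   1   2   3   4   5   6   7   8   9  10  11  12
  0   0   0   0   0   0   0   0   0   0   0   0   0   0
  1   0   0   0   0   0   0   0   0   0   0   4   4   4
  2   0   0   0   0   0   0   0   0   4   4   4   4   4
  3   0   0   0   0   7   7   7   7   7   7   7   7  11
  4   0   0   0   0   7   9   9   9   9  16  16  16  16
  5   0   0   0   0   7   9   9   9   9  16  16  16  16

9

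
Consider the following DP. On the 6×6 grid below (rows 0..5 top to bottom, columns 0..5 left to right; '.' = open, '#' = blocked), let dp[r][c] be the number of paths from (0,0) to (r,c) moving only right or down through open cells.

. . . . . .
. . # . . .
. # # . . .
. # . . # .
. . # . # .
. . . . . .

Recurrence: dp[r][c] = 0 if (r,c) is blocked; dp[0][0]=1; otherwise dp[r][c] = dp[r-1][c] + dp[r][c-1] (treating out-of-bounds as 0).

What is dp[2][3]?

1

r\c   0   1   2   3   4   5
  0   1   1   1   1   1   1
  1   1   2   0   1   2   3
  2   1   0   0   1   3   6
  3   1   0   0   1   0   6
  4   1   1   0   1   0   6
  5   1   2   2   3   3   9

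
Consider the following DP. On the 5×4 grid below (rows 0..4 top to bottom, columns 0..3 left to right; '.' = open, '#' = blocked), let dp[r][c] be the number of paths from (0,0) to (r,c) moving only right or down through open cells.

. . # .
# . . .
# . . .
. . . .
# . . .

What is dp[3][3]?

r\c   0   1   2   3
  0   1   1   0   0
  1   0   1   1   1
  2   0   1   2   3
  3   0   1   3   6
  4   0   1   4  10

6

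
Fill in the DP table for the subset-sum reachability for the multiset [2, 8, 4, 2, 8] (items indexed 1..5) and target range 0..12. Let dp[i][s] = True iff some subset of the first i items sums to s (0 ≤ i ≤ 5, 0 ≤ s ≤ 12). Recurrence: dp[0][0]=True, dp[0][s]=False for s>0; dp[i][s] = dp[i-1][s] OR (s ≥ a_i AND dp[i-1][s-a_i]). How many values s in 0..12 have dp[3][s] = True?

7

i\s   0   1   2   3   4   5   6   7   8   9  10  11  12
  0   T   F   F   F   F   F   F   F   F   F   F   F   F
  1   T   F   T   F   F   F   F   F   F   F   F   F   F
  2   T   F   T   F   F   F   F   F   T   F   T   F   F
  3   T   F   T   F   T   F   T   F   T   F   T   F   T
  4   T   F   T   F   T   F   T   F   T   F   T   F   T
  5   T   F   T   F   T   F   T   F   T   F   T   F   T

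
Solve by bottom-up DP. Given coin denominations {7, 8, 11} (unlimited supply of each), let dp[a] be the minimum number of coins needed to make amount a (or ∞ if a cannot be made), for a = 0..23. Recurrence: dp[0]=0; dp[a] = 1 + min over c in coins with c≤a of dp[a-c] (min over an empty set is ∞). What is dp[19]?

2

 a  0  1  2  3  4  5  6  7  8  9 10 11 12 13 14 15 16 17 18 19 20 21 22 23
dp  0  -  -  -  -  -  -  1  1  -  -  1  -  -  2  2  2  -  2  2  -  3  2  3
(- denotes ∞ / unreachable)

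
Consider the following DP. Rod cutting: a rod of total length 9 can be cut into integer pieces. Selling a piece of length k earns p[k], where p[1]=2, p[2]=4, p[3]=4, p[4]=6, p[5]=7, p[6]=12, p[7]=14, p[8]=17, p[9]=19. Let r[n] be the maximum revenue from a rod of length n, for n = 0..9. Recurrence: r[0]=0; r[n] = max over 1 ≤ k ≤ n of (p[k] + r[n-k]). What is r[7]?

   n    0    1    2    3    4    5    6    7    8    9
r[n]    0    2    4    6    8   10   12   14   17   19

14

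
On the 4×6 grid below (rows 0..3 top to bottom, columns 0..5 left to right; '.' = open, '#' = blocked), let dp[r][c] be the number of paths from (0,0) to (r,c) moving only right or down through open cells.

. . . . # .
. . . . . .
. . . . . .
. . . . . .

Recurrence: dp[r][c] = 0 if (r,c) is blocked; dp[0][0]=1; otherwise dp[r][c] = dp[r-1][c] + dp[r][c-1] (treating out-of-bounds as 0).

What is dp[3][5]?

r\c   0   1   2   3   4   5
  0   1   1   1   1   0   0
  1   1   2   3   4   4   4
  2   1   3   6  10  14  18
  3   1   4  10  20  34  52

52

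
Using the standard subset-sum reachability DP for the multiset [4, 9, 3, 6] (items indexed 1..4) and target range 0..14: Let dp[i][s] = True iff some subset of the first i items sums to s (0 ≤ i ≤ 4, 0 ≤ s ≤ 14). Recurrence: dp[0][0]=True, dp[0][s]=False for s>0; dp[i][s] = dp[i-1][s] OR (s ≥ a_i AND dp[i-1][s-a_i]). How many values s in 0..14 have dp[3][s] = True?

7

i\s   0   1   2   3   4   5   6   7   8   9  10  11  12  13  14
  0   T   F   F   F   F   F   F   F   F   F   F   F   F   F   F
  1   T   F   F   F   T   F   F   F   F   F   F   F   F   F   F
  2   T   F   F   F   T   F   F   F   F   T   F   F   F   T   F
  3   T   F   F   T   T   F   F   T   F   T   F   F   T   T   F
  4   T   F   F   T   T   F   T   T   F   T   T   F   T   T   F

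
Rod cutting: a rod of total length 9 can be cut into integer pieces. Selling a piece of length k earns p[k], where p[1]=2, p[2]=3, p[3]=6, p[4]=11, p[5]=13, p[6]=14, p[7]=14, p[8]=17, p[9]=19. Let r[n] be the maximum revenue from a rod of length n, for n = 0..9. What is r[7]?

17

   n    0    1    2    3    4    5    6    7    8    9
r[n]    0    2    4    6   11   13   15   17   22   24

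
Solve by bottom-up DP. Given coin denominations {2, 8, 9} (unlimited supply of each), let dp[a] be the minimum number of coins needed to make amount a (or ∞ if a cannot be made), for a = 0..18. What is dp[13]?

 a  0  1  2  3  4  5  6  7  8  9 10 11 12 13 14 15 16 17 18
dp  0  -  1  -  2  -  3  -  1  1  2  2  3  3  4  4  2  2  2
(- denotes ∞ / unreachable)

3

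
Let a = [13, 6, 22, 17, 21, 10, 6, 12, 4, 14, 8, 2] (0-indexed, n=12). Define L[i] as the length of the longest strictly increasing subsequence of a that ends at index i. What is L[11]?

1

   i    0    1    2    3    4    5    6    7    8    9   10   11
a[i]   13    6   22   17   21   10    6   12    4   14    8    2
L[i]    1    1    2    2    3    2    1    3    1    4    2    1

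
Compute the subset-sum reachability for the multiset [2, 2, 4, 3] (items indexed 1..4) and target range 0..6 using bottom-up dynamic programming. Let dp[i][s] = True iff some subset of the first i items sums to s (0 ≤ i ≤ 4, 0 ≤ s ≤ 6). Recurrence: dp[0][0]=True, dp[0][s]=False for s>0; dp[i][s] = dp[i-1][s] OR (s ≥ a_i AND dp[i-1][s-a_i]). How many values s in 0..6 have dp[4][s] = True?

6

i\s   0   1   2   3   4   5   6
  0   T   F   F   F   F   F   F
  1   T   F   T   F   F   F   F
  2   T   F   T   F   T   F   F
  3   T   F   T   F   T   F   T
  4   T   F   T   T   T   T   T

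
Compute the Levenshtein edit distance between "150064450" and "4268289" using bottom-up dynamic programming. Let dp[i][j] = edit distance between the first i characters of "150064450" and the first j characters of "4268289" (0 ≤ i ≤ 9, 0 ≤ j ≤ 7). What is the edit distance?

   ''  4  2  6  8  2  8  9
''  0  1  2  3  4  5  6  7
 1  1  1  2  3  4  5  6  7
 5  2  2  2  3  4  5  6  7
 0  3  3  3  3  4  5  6  7
 0  4  4  4  4  4  5  6  7
 6  5  5  5  4  5  5  6  7
 4  6  5  6  5  5  6  6  7
 4  7  6  6  6  6  6  7  7
 5  8  7  7  7  7  7  7  8
 0  9  8  8  8  8  8  8  8

8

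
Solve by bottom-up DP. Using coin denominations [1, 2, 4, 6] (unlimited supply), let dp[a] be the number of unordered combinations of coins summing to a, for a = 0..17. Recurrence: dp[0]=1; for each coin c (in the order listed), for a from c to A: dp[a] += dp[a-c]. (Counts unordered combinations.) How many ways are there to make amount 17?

after  coin     0     1     2     3     4     5     6     7     8     9    10    11    12    13    14    15    16    17
          1     1     1     1     1     1     1     1     1     1     1     1     1     1     1     1     1     1     1
          2     1     1     2     2     3     3     4     4     5     5     6     6     7     7     8     8     9     9
          4     1     1     2     2     4     4     6     6     9     9    12    12    16    16    20    20    25    25
          6     1     1     2     2     4     4     7     7    11    11    16    16    23    23    31    31    41    41

41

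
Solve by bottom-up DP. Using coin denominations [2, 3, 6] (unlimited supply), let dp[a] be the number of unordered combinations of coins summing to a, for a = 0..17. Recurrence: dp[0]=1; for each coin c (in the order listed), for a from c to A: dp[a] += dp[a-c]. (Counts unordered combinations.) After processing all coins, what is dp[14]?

after  coin     0     1     2     3     4     5     6     7     8     9    10    11    12    13    14    15    16    17
          2     1     0     1     0     1     0     1     0     1     0     1     0     1     0     1     0     1     0
          3     1     0     1     1     1     1     2     1     2     2     2     2     3     2     3     3     3     3
          6     1     0     1     1     1     1     3     1     3     3     3     3     6     3     6     6     6     6

6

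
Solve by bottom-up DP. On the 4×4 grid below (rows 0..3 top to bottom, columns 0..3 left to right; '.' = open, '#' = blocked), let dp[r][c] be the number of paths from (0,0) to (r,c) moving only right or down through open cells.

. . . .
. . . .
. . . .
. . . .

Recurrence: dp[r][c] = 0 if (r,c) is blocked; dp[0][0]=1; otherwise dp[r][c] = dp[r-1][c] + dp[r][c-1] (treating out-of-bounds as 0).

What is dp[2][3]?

10

r\c   0   1   2   3
  0   1   1   1   1
  1   1   2   3   4
  2   1   3   6  10
  3   1   4  10  20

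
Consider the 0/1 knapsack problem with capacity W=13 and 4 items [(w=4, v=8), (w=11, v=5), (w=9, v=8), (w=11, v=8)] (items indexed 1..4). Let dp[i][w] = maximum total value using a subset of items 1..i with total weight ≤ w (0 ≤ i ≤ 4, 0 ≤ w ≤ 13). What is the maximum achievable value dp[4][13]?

i\w   0   1   2   3   4   5   6   7   8   9  10  11  12  13
  0   0   0   0   0   0   0   0   0   0   0   0   0   0   0
  1   0   0   0   0   8   8   8   8   8   8   8   8   8   8
  2   0   0   0   0   8   8   8   8   8   8   8   8   8   8
  3   0   0   0   0   8   8   8   8   8   8   8   8   8  16
  4   0   0   0   0   8   8   8   8   8   8   8   8   8  16

16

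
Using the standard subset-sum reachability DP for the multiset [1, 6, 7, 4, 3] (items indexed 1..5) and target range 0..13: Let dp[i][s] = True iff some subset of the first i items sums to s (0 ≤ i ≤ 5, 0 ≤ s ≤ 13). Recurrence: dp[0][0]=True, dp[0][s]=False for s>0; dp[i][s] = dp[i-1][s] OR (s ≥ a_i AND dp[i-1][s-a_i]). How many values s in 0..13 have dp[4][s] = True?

i\s   0   1   2   3   4   5   6   7   8   9  10  11  12  13
  0   T   F   F   F   F   F   F   F   F   F   F   F   F   F
  1   T   T   F   F   F   F   F   F   F   F   F   F   F   F
  2   T   T   F   F   F   F   T   T   F   F   F   F   F   F
  3   T   T   F   F   F   F   T   T   T   F   F   F   F   T
  4   T   T   F   F   T   T   T   T   T   F   T   T   T   T
  5   T   T   F   T   T   T   T   T   T   T   T   T   T   T

11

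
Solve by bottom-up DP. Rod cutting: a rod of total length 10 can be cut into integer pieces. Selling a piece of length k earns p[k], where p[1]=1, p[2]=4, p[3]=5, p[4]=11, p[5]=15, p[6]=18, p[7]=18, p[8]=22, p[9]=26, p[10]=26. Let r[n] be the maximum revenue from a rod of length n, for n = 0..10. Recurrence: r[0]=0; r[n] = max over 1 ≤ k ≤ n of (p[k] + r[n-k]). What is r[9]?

26

   n    0    1    2    3    4    5    6    7    8    9   10
r[n]    0    1    4    5   11   15   18   19   22   26   30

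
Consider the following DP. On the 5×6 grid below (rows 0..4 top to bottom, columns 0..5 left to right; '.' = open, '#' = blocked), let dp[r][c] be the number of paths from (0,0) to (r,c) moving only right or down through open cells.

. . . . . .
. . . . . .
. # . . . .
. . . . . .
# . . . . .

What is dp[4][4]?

r\c   0   1   2   3   4   5
  0   1   1   1   1   1   1
  1   1   2   3   4   5   6
  2   1   0   3   7  12  18
  3   1   1   4  11  23  41
  4   0   1   5  16  39  80

39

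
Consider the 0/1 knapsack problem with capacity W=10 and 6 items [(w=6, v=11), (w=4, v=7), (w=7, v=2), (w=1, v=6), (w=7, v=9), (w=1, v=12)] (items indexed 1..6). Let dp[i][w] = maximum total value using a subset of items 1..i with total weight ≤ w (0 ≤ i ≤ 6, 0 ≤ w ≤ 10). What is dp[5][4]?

i\w   0   1   2   3   4   5   6   7   8   9  10
  0   0   0   0   0   0   0   0   0   0   0   0
  1   0   0   0   0   0   0  11  11  11  11  11
  2   0   0   0   0   7   7  11  11  11  11  18
  3   0   0   0   0   7   7  11  11  11  11  18
  4   0   6   6   6   7  13  13  17  17  17  18
  5   0   6   6   6   7  13  13  17  17  17  18
  6   0  12  18  18  18  19  25  25  29  29  29

7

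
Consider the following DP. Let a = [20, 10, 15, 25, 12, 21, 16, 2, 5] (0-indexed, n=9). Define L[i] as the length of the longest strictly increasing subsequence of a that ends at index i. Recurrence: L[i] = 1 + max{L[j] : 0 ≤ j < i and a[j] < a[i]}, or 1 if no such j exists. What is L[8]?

   i    0    1    2    3    4    5    6    7    8
a[i]   20   10   15   25   12   21   16    2    5
L[i]    1    1    2    3    2    3    3    1    2

2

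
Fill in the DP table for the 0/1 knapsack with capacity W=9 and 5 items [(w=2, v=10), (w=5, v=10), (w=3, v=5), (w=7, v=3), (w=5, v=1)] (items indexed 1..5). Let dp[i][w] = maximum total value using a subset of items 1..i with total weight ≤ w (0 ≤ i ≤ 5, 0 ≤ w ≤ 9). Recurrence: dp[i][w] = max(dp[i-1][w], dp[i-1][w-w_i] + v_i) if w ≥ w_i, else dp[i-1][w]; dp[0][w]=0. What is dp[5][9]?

i\w   0   1   2   3   4   5   6   7   8   9
  0   0   0   0   0   0   0   0   0   0   0
  1   0   0  10  10  10  10  10  10  10  10
  2   0   0  10  10  10  10  10  20  20  20
  3   0   0  10  10  10  15  15  20  20  20
  4   0   0  10  10  10  15  15  20  20  20
  5   0   0  10  10  10  15  15  20  20  20

20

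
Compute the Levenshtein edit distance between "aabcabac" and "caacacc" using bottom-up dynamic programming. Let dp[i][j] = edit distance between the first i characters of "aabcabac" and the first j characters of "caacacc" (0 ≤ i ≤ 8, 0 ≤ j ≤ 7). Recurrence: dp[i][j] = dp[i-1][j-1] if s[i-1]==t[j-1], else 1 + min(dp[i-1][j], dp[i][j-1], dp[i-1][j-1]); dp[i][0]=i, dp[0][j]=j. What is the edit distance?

   ''  c  a  a  c  a  c  c
''  0  1  2  3  4  5  6  7
 a  1  1  1  2  3  4  5  6
 a  2  2  1  1  2  3  4  5
 b  3  3  2  2  2  3  4  5
 c  4  3  3  3  2  3  3  4
 a  5  4  3  3  3  2  3  4
 b  6  5  4  4  4  3  3  4
 a  7  6  5  4  5  4  4  4
 c  8  7  6  5  4  5  4  4

4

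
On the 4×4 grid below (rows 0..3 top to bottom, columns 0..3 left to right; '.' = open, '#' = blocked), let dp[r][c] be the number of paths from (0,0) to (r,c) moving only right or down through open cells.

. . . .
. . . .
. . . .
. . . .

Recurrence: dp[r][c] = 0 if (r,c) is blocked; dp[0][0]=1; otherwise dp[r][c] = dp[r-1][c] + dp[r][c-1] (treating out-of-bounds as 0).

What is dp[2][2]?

r\c   0   1   2   3
  0   1   1   1   1
  1   1   2   3   4
  2   1   3   6  10
  3   1   4  10  20

6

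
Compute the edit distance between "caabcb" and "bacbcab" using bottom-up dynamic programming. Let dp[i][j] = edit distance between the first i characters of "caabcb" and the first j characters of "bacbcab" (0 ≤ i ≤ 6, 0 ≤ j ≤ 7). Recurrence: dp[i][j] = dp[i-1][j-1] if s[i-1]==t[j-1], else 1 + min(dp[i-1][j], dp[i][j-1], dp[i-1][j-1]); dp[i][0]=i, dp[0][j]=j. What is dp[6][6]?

3

   ''  b  a  c  b  c  a  b
''  0  1  2  3  4  5  6  7
 c  1  1  2  2  3  4  5  6
 a  2  2  1  2  3  4  4  5
 a  3  3  2  2  3  4  4  5
 b  4  3  3  3  2  3  4  4
 c  5  4  4  3  3  2  3  4
 b  6  5  5  4  3  3  3  3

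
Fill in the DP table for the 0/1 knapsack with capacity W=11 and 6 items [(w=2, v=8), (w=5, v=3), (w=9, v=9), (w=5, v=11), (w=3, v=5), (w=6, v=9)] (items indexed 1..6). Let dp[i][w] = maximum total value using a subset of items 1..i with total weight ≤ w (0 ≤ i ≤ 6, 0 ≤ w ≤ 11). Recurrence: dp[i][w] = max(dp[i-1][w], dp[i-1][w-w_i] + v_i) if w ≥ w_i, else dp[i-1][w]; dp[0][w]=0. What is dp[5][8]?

i\w   0   1   2   3   4   5   6   7   8   9  10  11
  0   0   0   0   0   0   0   0   0   0   0   0   0
  1   0   0   8   8   8   8   8   8   8   8   8   8
  2   0   0   8   8   8   8   8  11  11  11  11  11
  3   0   0   8   8   8   8   8  11  11  11  11  17
  4   0   0   8   8   8  11  11  19  19  19  19  19
  5   0   0   8   8   8  13  13  19  19  19  24  24
  6   0   0   8   8   8  13  13  19  19  19  24  24

19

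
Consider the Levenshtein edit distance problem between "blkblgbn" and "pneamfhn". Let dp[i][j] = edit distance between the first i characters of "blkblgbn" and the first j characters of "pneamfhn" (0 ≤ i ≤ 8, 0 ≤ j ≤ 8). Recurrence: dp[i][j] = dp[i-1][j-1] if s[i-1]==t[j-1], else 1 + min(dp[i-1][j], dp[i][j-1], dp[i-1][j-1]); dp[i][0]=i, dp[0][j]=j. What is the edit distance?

   ''  p  n  e  a  m  f  h  n
''  0  1  2  3  4  5  6  7  8
 b  1  1  2  3  4  5  6  7  8
 l  2  2  2  3  4  5  6  7  8
 k  3  3  3  3  4  5  6  7  8
 b  4  4  4  4  4  5  6  7  8
 l  5  5  5  5  5  5  6  7  8
 g  6  6  6  6  6  6  6  7  8
 b  7  7  7  7  7  7  7  7  8
 n  8  8  7  8  8  8  8  8  7

7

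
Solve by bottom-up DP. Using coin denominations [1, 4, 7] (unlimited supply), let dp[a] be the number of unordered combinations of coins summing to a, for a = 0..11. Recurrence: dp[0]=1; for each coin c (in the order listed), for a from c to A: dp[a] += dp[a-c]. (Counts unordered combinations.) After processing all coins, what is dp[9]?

4

after  coin     0     1     2     3     4     5     6     7     8     9    10    11
          1     1     1     1     1     1     1     1     1     1     1     1     1
          4     1     1     1     1     2     2     2     2     3     3     3     3
          7     1     1     1     1     2     2     2     3     4     4     4     5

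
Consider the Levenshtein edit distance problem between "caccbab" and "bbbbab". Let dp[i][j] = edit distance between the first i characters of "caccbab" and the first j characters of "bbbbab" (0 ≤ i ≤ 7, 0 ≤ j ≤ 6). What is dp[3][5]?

5

   ''  b  b  b  b  a  b
''  0  1  2  3  4  5  6
 c  1  1  2  3  4  5  6
 a  2  2  2  3  4  4  5
 c  3  3  3  3  4  5  5
 c  4  4  4  4  4  5  6
 b  5  4  4  4  4  5  5
 a  6  5  5  5  5  4  5
 b  7  6  5  5  5  5  4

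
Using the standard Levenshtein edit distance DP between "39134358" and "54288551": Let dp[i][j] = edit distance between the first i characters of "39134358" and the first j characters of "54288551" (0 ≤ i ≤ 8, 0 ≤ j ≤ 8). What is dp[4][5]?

   ''  5  4  2  8  8  5  5  1
''  0  1  2  3  4  5  6  7  8
 3  1  1  2  3  4  5  6  7  8
 9  2  2  2  3  4  5  6  7  8
 1  3  3  3  3  4  5  6  7  7
 3  4  4  4  4  4  5  6  7  8
 4  5  5  4  5  5  5  6  7  8
 3  6  6  5  5  6  6  6  7  8
 5  7  6  6  6  6  7  6  6  7
 8  8  7  7  7  6  6  7  7  7

5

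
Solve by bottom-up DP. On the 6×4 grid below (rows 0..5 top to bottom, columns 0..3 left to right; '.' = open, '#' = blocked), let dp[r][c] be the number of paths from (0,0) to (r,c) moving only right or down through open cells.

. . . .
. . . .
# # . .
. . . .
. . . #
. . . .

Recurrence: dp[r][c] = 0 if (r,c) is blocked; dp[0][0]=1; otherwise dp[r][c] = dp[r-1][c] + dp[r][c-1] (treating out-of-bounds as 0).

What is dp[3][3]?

r\c   0   1   2   3
  0   1   1   1   1
  1   1   2   3   4
  2   0   0   3   7
  3   0   0   3  10
  4   0   0   3   0
  5   0   0   3   3

10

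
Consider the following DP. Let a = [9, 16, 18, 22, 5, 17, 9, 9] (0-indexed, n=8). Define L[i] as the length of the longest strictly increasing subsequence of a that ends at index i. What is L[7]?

2

   i    0    1    2    3    4    5    6    7
a[i]    9   16   18   22    5   17    9    9
L[i]    1    2    3    4    1    3    2    2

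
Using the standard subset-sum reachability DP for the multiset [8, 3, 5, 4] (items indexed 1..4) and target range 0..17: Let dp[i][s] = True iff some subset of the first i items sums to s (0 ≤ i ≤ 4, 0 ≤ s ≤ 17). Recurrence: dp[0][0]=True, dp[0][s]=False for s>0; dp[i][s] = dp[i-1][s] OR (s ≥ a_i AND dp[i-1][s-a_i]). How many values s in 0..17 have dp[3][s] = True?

7

i\s   0   1   2   3   4   5   6   7   8   9  10  11  12  13  14  15  16  17
  0   T   F   F   F   F   F   F   F   F   F   F   F   F   F   F   F   F   F
  1   T   F   F   F   F   F   F   F   T   F   F   F   F   F   F   F   F   F
  2   T   F   F   T   F   F   F   F   T   F   F   T   F   F   F   F   F   F
  3   T   F   F   T   F   T   F   F   T   F   F   T   F   T   F   F   T   F
  4   T   F   F   T   T   T   F   T   T   T   F   T   T   T   F   T   T   T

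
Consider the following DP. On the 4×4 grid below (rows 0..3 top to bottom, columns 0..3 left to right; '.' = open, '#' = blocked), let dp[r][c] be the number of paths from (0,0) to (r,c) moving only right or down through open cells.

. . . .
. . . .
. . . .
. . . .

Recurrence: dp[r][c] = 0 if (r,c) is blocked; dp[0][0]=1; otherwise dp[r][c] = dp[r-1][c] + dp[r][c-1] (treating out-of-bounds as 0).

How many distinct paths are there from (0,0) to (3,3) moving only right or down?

20

r\c   0   1   2   3
  0   1   1   1   1
  1   1   2   3   4
  2   1   3   6  10
  3   1   4  10  20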